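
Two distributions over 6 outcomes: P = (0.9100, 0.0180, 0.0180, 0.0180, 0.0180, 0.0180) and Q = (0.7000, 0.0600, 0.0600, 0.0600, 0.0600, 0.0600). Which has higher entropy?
Q

P is highly concentrated on one outcome (91%), making it nearly deterministic. Q spreads its mass more evenly (max 70%). The more spread-out distribution has higher entropy: H(P) ≈ 0.645 bits, H(Q) ≈ 1.578 bits.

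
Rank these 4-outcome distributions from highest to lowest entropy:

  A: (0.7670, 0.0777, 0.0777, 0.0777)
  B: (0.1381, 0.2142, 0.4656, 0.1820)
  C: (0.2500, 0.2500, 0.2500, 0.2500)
C > B > A

Key insight: Entropy is maximized by uniform distributions and minimized by concentrated distributions.

- Uniform distributions have maximum entropy log₂(4) = 2.0000 bits
- The more "peaked" or concentrated a distribution, the lower its entropy

Entropies:
  H(A) = 1.1525 bits
  H(B) = 1.8316 bits
  H(C) = 2.0000 bits

Ranking: C > B > A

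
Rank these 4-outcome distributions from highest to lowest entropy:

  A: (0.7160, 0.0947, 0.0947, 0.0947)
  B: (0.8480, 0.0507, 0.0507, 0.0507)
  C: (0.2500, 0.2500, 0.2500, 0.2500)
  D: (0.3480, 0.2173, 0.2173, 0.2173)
C > D > A > B

Key insight: Entropy is maximized by uniform distributions and minimized by concentrated distributions.

Entropies:
  H(A) = 1.3110 bits
  H(B) = 0.8557 bits
  H(C) = 2.0000 bits
  H(D) = 1.9657 bits

Ranking: C > D > A > B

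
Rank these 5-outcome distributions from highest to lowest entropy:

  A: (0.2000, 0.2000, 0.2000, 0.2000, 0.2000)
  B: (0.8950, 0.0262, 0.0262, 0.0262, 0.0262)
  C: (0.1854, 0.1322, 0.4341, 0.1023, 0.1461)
A > C > B

Key insight: Entropy is maximized by uniform distributions and minimized by concentrated distributions.

- Uniform distributions have maximum entropy log₂(5) = 2.3219 bits
- The more "peaked" or concentrated a distribution, the lower its entropy

Entropies:
  H(A) = 2.3219 bits
  H(B) = 0.6946 bits
  H(C) = 2.1010 bits

Ranking: A > C > B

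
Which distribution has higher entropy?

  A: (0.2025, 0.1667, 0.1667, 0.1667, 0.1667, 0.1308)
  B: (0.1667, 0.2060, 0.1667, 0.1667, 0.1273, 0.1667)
A

Both distributions are close to uniform, making this a harder comparison.

H(A) = 2.5737 bits
H(B) = 2.5714 bits

The distribution closer to uniform has higher entropy.
Answer: A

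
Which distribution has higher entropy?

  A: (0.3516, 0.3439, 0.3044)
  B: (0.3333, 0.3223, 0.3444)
B

Both distributions are close to uniform, making this a harder comparison.

H(A) = 1.5821 bits
H(B) = 1.5844 bits

The distribution closer to uniform has higher entropy.
Answer: B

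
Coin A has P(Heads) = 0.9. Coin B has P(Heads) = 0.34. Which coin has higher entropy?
B

For binary distributions, entropy is maximized at p=0.5 and decreases as p moves toward 0 or 1.

H(A) = H(0.9) = 0.4690 bits
H(B) = H(0.34) = 0.9248 bits

Distribution B (p=0.34) is closer to uniform (p=0.5), so it has higher entropy.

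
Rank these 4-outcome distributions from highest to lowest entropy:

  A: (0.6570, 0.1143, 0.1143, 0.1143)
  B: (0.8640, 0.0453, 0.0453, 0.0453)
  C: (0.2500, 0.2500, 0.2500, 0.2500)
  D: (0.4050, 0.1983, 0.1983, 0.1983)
C > D > A > B

Key insight: Entropy is maximized by uniform distributions and minimized by concentrated distributions.

Entropies:
  H(A) = 1.4713 bits
  H(B) = 0.7892 bits
  H(C) = 2.0000 bits
  H(D) = 1.9169 bits

Ranking: C > D > A > B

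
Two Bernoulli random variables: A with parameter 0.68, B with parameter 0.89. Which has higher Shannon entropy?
A

For binary distributions, entropy is maximized at p=0.5 and decreases as p moves toward 0 or 1.

H(A) = H(0.68) = 0.9044 bits
H(B) = H(0.89) = 0.4999 bits

Distribution A (p=0.68) is closer to uniform (p=0.5), so it has higher entropy.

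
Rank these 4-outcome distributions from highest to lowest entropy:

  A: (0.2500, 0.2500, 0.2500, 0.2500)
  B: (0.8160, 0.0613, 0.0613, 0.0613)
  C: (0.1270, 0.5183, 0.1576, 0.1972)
A > C > B

Key insight: Entropy is maximized by uniform distributions and minimized by concentrated distributions.

- Uniform distributions have maximum entropy log₂(4) = 2.0000 bits
- The more "peaked" or concentrated a distribution, the lower its entropy

Entropies:
  H(A) = 2.0000 bits
  H(B) = 0.9804 bits
  H(C) = 1.7514 bits

Ranking: A > C > B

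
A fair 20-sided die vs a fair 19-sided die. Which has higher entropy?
20-sided die

Both are uniform distributions; for uniform over n outcomes, H = log₂(n). H(20-sided) = log₂(20) = 4.322 bits and H(19-sided) = log₂(19) = 4.248 bits. More outcomes in a uniform distribution means higher entropy.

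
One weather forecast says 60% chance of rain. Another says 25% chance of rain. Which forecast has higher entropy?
60% forecast

Treat each forecast as a Bernoulli distribution. Binary entropy is maximized at p=0.5 and falls off symmetrically toward 0 or 1. The 60% forecast is closer to 50%, so it is more uncertain. H(60%) ≈ 0.971 bits, H(25%) ≈ 0.811 bits.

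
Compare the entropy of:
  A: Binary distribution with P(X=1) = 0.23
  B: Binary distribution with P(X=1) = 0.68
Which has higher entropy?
B

For binary distributions, entropy is maximized at p=0.5 and decreases as p moves toward 0 or 1.

H(A) = H(0.23) = 0.7780 bits
H(B) = H(0.68) = 0.9044 bits

Distribution B (p=0.68) is closer to uniform (p=0.5), so it has higher entropy.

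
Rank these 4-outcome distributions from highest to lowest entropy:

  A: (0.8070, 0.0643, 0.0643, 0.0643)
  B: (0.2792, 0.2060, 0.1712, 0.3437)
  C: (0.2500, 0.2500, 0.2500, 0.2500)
C > B > A

Key insight: Entropy is maximized by uniform distributions and minimized by concentrated distributions.

- Uniform distributions have maximum entropy log₂(4) = 2.0000 bits
- The more "peaked" or concentrated a distribution, the lower its entropy

Entropies:
  H(A) = 1.0136 bits
  H(B) = 1.9488 bits
  H(C) = 2.0000 bits

Ranking: C > B > A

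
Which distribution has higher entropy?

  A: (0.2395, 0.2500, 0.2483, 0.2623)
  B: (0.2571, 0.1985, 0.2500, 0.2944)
A

Both distributions are close to uniform, making this a harder comparison.

H(A) = 1.9992 bits
H(B) = 1.9862 bits

The distribution closer to uniform has higher entropy.
Answer: A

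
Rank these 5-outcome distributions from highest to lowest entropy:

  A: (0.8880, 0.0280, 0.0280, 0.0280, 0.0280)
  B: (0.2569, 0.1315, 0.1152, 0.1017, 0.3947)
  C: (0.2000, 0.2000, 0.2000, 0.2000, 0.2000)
C > B > A

Key insight: Entropy is maximized by uniform distributions and minimized by concentrated distributions.

- Uniform distributions have maximum entropy log₂(5) = 2.3219 bits
- The more "peaked" or concentrated a distribution, the lower its entropy

Entropies:
  H(A) = 0.7299 bits
  H(B) = 2.1125 bits
  H(C) = 2.3219 bits

Ranking: C > B > A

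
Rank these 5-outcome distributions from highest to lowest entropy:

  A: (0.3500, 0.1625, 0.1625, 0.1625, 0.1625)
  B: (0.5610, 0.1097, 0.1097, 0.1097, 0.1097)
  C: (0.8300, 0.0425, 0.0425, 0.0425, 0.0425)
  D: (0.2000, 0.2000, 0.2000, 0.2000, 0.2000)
D > A > B > C

Key insight: Entropy is maximized by uniform distributions and minimized by concentrated distributions.

Entropies:
  H(A) = 2.2341 bits
  H(B) = 1.8672 bits
  H(C) = 0.9977 bits
  H(D) = 2.3219 bits

Ranking: D > A > B > C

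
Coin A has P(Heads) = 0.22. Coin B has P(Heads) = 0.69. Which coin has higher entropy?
B

For binary distributions, entropy is maximized at p=0.5 and decreases as p moves toward 0 or 1.

H(A) = H(0.22) = 0.7602 bits
H(B) = H(0.69) = 0.8932 bits

Distribution B (p=0.69) is closer to uniform (p=0.5), so it has higher entropy.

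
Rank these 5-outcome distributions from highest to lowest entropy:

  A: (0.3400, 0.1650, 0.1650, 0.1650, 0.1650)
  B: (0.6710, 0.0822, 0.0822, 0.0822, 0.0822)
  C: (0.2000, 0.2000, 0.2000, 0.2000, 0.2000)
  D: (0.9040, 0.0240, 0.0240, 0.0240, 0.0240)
C > A > B > D

Key insight: Entropy is maximized by uniform distributions and minimized by concentrated distributions.

Entropies:
  H(A) = 2.2448 bits
  H(B) = 1.5719 bits
  H(C) = 2.3219 bits
  H(D) = 0.6482 bits

Ranking: C > A > B > D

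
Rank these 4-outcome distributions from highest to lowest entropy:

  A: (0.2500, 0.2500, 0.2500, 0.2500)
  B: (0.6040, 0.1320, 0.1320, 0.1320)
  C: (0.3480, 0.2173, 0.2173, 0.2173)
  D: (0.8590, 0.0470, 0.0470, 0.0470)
A > C > B > D

Key insight: Entropy is maximized by uniform distributions and minimized by concentrated distributions.

Entropies:
  H(A) = 2.0000 bits
  H(B) = 1.5962 bits
  H(C) = 1.9657 bits
  H(D) = 0.8103 bits

Ranking: A > C > B > D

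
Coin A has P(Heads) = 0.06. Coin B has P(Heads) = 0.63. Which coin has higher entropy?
B

For binary distributions, entropy is maximized at p=0.5 and decreases as p moves toward 0 or 1.

H(A) = H(0.06) = 0.3274 bits
H(B) = H(0.63) = 0.9507 bits

Distribution B (p=0.63) is closer to uniform (p=0.5), so it has higher entropy.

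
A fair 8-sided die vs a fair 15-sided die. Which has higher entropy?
15-sided die

Both are uniform distributions; for uniform over n outcomes, H = log₂(n). H(8-sided) = log₂(8) = 3.000 bits and H(15-sided) = log₂(15) = 3.907 bits. More outcomes in a uniform distribution means higher entropy.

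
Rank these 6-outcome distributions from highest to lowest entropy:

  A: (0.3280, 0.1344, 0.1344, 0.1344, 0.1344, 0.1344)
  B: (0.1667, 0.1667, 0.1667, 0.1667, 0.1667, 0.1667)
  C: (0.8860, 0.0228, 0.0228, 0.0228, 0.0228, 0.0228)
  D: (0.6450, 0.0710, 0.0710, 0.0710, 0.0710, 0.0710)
B > A > D > C

Key insight: Entropy is maximized by uniform distributions and minimized by concentrated distributions.

Entropies:
  H(A) = 2.4732 bits
  H(B) = 2.5850 bits
  H(C) = 0.7766 bits
  H(D) = 1.7627 bits

Ranking: B > A > D > C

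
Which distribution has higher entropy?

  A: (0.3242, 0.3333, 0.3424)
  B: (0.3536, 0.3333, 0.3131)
A

Both distributions are close to uniform, making this a harder comparison.

H(A) = 1.5846 bits
H(B) = 1.5832 bits

The distribution closer to uniform has higher entropy.
Answer: A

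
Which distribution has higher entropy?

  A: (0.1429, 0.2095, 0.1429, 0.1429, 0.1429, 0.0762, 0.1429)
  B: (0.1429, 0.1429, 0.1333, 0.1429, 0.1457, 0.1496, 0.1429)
B

Both distributions are close to uniform, making this a harder comparison.

H(A) = 2.7606 bits
H(B) = 2.8066 bits

The distribution closer to uniform has higher entropy.
Answer: B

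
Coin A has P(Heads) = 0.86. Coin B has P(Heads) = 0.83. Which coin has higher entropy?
B

For binary distributions, entropy is maximized at p=0.5 and decreases as p moves toward 0 or 1.

H(A) = H(0.86) = 0.5842 bits
H(B) = H(0.83) = 0.6577 bits

Distribution B (p=0.83) is closer to uniform (p=0.5), so it has higher entropy.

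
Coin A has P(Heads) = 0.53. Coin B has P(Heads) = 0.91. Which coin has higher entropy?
A

For binary distributions, entropy is maximized at p=0.5 and decreases as p moves toward 0 or 1.

H(A) = H(0.53) = 0.9974 bits
H(B) = H(0.91) = 0.4365 bits

Distribution A (p=0.53) is closer to uniform (p=0.5), so it has higher entropy.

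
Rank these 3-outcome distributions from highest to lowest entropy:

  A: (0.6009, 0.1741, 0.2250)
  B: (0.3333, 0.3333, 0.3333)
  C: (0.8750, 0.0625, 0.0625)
B > A > C

Key insight: Entropy is maximized by uniform distributions and minimized by concentrated distributions.

- Uniform distributions have maximum entropy log₂(3) = 1.5850 bits
- The more "peaked" or concentrated a distribution, the lower its entropy

Entropies:
  H(A) = 1.3648 bits
  H(B) = 1.5850 bits
  H(C) = 0.6686 bits

Ranking: B > A > C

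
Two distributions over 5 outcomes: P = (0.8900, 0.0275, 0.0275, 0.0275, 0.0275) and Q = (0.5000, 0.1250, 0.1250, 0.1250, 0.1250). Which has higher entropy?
Q

P is highly concentrated on one outcome (89%), making it nearly deterministic. Q spreads its mass more evenly (max 50%). The more spread-out distribution has higher entropy: H(P) ≈ 0.720 bits, H(Q) ≈ 2.000 bits.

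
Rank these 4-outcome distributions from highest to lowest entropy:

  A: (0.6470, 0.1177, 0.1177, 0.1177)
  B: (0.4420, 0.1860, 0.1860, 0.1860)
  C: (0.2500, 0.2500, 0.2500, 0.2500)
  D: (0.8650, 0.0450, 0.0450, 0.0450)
C > B > A > D

Key insight: Entropy is maximized by uniform distributions and minimized by concentrated distributions.

Entropies:
  H(A) = 1.4962 bits
  H(B) = 1.8747 bits
  H(C) = 2.0000 bits
  H(D) = 0.7850 bits

Ranking: C > B > A > D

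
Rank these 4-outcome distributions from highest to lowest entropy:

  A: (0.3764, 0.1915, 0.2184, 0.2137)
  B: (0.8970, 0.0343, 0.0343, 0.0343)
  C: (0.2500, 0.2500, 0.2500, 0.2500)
C > A > B

Key insight: Entropy is maximized by uniform distributions and minimized by concentrated distributions.

- Uniform distributions have maximum entropy log₂(4) = 2.0000 bits
- The more "peaked" or concentrated a distribution, the lower its entropy

Entropies:
  H(A) = 1.9424 bits
  H(B) = 0.6417 bits
  H(C) = 2.0000 bits

Ranking: C > A > B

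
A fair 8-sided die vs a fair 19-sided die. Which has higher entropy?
19-sided die

Both are uniform distributions; for uniform over n outcomes, H = log₂(n). H(8-sided) = log₂(8) = 3.000 bits and H(19-sided) = log₂(19) = 4.248 bits. More outcomes in a uniform distribution means higher entropy.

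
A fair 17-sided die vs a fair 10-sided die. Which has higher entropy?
17-sided die

Both are uniform distributions; for uniform over n outcomes, H = log₂(n). H(17-sided) = log₂(17) = 4.087 bits and H(10-sided) = log₂(10) = 3.322 bits. More outcomes in a uniform distribution means higher entropy.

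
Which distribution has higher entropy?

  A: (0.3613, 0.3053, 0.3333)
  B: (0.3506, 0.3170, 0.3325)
B

Both distributions are close to uniform, making this a harder comparison.

H(A) = 1.5816 bits
H(B) = 1.5837 bits

The distribution closer to uniform has higher entropy.
Answer: B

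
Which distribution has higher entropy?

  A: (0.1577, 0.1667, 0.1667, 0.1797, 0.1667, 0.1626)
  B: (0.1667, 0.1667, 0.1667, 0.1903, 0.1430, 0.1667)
A

Both distributions are close to uniform, making this a harder comparison.

H(A) = 2.5838 bits
H(B) = 2.5801 bits

The distribution closer to uniform has higher entropy.
Answer: A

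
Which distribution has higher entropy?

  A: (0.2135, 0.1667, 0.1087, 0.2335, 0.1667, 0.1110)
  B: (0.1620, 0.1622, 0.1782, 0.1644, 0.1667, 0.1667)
B

Both distributions are close to uniform, making this a harder comparison.

H(A) = 2.5273 bits
H(B) = 2.5842 bits

The distribution closer to uniform has higher entropy.
Answer: B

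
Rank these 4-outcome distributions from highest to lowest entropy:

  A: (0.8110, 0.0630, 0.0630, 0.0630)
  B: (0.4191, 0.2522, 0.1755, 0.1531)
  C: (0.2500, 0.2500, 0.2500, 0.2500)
C > B > A

Key insight: Entropy is maximized by uniform distributions and minimized by concentrated distributions.

- Uniform distributions have maximum entropy log₂(4) = 2.0000 bits
- The more "peaked" or concentrated a distribution, the lower its entropy

Entropies:
  H(A) = 0.9989 bits
  H(B) = 1.8822 bits
  H(C) = 2.0000 bits

Ranking: C > B > A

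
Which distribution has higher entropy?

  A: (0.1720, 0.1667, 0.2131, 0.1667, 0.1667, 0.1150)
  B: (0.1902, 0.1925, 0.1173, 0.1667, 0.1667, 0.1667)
B

Both distributions are close to uniform, making this a harder comparison.

H(A) = 2.5633 bits
H(B) = 2.5682 bits

The distribution closer to uniform has higher entropy.
Answer: B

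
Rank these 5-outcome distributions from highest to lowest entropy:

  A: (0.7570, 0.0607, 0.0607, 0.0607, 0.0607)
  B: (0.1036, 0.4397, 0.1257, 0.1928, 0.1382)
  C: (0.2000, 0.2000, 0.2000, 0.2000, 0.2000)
C > B > A

Key insight: Entropy is maximized by uniform distributions and minimized by concentrated distributions.

- Uniform distributions have maximum entropy log₂(5) = 2.3219 bits
- The more "peaked" or concentrated a distribution, the lower its entropy

Entropies:
  H(A) = 1.2860 bits
  H(B) = 2.0887 bits
  H(C) = 2.3219 bits

Ranking: C > B > A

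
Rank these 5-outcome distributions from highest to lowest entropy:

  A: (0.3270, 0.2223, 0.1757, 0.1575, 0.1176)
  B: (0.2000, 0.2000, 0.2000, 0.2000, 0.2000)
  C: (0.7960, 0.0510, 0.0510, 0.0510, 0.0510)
B > A > C

Key insight: Entropy is maximized by uniform distributions and minimized by concentrated distributions.

- Uniform distributions have maximum entropy log₂(5) = 2.3219 bits
- The more "peaked" or concentrated a distribution, the lower its entropy

Entropies:
  H(A) = 2.2334 bits
  H(B) = 2.3219 bits
  H(C) = 1.1379 bits

Ranking: B > A > C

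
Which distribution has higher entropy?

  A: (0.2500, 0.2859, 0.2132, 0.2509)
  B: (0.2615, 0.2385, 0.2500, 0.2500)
B

Both distributions are close to uniform, making this a harder comparison.

H(A) = 1.9923 bits
H(B) = 1.9992 bits

The distribution closer to uniform has higher entropy.
Answer: B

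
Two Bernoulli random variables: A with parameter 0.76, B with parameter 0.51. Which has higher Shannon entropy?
B

For binary distributions, entropy is maximized at p=0.5 and decreases as p moves toward 0 or 1.

H(A) = H(0.76) = 0.7950 bits
H(B) = H(0.51) = 0.9997 bits

Distribution B (p=0.51) is closer to uniform (p=0.5), so it has higher entropy.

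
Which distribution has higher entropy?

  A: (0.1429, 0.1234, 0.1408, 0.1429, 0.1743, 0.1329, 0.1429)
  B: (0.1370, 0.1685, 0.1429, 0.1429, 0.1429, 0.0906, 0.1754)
A

Both distributions are close to uniform, making this a harder comparison.

H(A) = 2.8002 bits
H(B) = 2.7832 bits

The distribution closer to uniform has higher entropy.
Answer: A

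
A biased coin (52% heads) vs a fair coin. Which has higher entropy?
Fair coin

The fair coin is uniform (p=0.5), maximizing binary entropy at 1 bit. The biased coin has H(0.52) ≈ 0.999 bits — its outcome is more predictable, so its entropy is lower.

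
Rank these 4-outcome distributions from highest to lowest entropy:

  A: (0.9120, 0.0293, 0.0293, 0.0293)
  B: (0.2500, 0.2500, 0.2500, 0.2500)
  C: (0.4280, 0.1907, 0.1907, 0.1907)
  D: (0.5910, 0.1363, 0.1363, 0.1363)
B > C > D > A

Key insight: Entropy is maximized by uniform distributions and minimized by concentrated distributions.

Entropies:
  H(A) = 0.5692 bits
  H(B) = 2.0000 bits
  H(C) = 1.8916 bits
  H(D) = 1.6242 bits

Ranking: B > C > D > A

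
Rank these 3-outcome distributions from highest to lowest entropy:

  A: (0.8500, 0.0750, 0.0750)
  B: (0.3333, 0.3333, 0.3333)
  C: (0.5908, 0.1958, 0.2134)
B > C > A

Key insight: Entropy is maximized by uniform distributions and minimized by concentrated distributions.

- Uniform distributions have maximum entropy log₂(3) = 1.5850 bits
- The more "peaked" or concentrated a distribution, the lower its entropy

Entropies:
  H(A) = 0.7598 bits
  H(B) = 1.5850 bits
  H(C) = 1.3847 bits

Ranking: B > C > A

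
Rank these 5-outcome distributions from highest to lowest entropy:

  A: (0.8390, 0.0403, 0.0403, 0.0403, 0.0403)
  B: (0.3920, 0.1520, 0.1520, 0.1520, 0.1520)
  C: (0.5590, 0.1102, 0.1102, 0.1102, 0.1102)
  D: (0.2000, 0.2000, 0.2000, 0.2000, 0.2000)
D > B > C > A

Key insight: Entropy is maximized by uniform distributions and minimized by concentrated distributions.

Entropies:
  H(A) = 0.9587 bits
  H(B) = 2.1821 bits
  H(C) = 1.8719 bits
  H(D) = 2.3219 bits

Ranking: D > B > C > A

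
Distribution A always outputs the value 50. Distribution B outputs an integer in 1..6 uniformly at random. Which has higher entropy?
B

A is deterministic, so H(A) = 0. B is uniform over 6 outcomes, so H(B) = log₂(6) = 2.585 bits. Any distribution with genuine randomness has higher entropy than a deterministic one.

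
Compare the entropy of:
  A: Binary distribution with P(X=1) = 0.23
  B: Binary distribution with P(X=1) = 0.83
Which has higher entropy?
A

For binary distributions, entropy is maximized at p=0.5 and decreases as p moves toward 0 or 1.

H(A) = H(0.23) = 0.7780 bits
H(B) = H(0.83) = 0.6577 bits

Distribution A (p=0.23) is closer to uniform (p=0.5), so it has higher entropy.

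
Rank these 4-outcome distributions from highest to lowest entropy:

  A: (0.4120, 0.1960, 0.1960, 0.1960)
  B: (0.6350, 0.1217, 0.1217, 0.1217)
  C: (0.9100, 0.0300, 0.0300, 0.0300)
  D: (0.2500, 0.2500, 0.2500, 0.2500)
D > A > B > C

Key insight: Entropy is maximized by uniform distributions and minimized by concentrated distributions.

Entropies:
  H(A) = 1.9095 bits
  H(B) = 1.5253 bits
  H(C) = 0.5791 bits
  H(D) = 2.0000 bits

Ranking: D > A > B > C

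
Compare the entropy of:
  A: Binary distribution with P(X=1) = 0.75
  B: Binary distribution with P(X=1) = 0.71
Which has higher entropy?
B

For binary distributions, entropy is maximized at p=0.5 and decreases as p moves toward 0 or 1.

H(A) = H(0.75) = 0.8113 bits
H(B) = H(0.71) = 0.8687 bits

Distribution B (p=0.71) is closer to uniform (p=0.5), so it has higher entropy.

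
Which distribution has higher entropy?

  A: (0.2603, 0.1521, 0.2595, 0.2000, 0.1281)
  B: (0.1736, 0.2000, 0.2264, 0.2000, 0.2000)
B

Both distributions are close to uniform, making this a harder comparison.

H(A) = 2.2679 bits
H(B) = 2.3169 bits

The distribution closer to uniform has higher entropy.
Answer: B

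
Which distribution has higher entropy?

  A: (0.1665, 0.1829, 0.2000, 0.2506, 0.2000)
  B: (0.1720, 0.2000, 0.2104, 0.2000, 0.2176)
B

Both distributions are close to uniform, making this a harder comparison.

H(A) = 2.3080 bits
H(B) = 2.3175 bits

The distribution closer to uniform has higher entropy.
Answer: B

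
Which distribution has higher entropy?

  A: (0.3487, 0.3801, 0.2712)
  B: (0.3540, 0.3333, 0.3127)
B

Both distributions are close to uniform, making this a harder comparison.

H(A) = 1.5710 bits
H(B) = 1.5831 bits

The distribution closer to uniform has higher entropy.
Answer: B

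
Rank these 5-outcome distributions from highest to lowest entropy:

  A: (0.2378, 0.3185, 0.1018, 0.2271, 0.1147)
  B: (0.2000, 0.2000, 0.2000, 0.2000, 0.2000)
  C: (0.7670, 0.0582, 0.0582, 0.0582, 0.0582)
B > A > C

Key insight: Entropy is maximized by uniform distributions and minimized by concentrated distributions.

- Uniform distributions have maximum entropy log₂(5) = 2.3219 bits
- The more "peaked" or concentrated a distribution, the lower its entropy

Entropies:
  H(A) = 2.1982 bits
  H(B) = 2.3219 bits
  H(C) = 1.2492 bits

Ranking: B > A > C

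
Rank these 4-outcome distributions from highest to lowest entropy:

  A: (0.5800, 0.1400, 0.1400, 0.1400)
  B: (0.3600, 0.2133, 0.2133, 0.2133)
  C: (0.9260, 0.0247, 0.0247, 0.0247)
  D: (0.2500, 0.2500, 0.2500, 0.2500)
D > B > A > C

Key insight: Entropy is maximized by uniform distributions and minimized by concentrated distributions.

Entropies:
  H(A) = 1.6471 bits
  H(B) = 1.9571 bits
  H(C) = 0.4980 bits
  H(D) = 2.0000 bits

Ranking: D > B > A > C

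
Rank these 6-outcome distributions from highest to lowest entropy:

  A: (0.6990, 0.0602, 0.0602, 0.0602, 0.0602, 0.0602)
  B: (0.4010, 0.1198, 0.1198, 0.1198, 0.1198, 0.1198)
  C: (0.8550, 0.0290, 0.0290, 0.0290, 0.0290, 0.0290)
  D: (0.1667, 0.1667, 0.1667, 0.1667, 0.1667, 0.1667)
D > B > A > C

Key insight: Entropy is maximized by uniform distributions and minimized by concentrated distributions.

Entropies:
  H(A) = 1.5814 bits
  H(B) = 2.3624 bits
  H(C) = 0.9339 bits
  H(D) = 2.5850 bits

Ranking: D > B > A > C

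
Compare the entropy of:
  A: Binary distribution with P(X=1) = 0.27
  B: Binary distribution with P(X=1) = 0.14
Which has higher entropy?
A

For binary distributions, entropy is maximized at p=0.5 and decreases as p moves toward 0 or 1.

H(A) = H(0.27) = 0.8415 bits
H(B) = H(0.14) = 0.5842 bits

Distribution A (p=0.27) is closer to uniform (p=0.5), so it has higher entropy.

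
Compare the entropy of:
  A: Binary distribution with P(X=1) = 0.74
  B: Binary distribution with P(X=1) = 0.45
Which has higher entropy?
B

For binary distributions, entropy is maximized at p=0.5 and decreases as p moves toward 0 or 1.

H(A) = H(0.74) = 0.8267 bits
H(B) = H(0.45) = 0.9928 bits

Distribution B (p=0.45) is closer to uniform (p=0.5), so it has higher entropy.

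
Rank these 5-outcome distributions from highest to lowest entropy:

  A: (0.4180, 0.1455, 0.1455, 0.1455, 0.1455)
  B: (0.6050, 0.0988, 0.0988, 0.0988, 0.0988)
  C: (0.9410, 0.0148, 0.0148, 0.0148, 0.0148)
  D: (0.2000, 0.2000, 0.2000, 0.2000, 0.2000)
D > A > B > C

Key insight: Entropy is maximized by uniform distributions and minimized by concentrated distributions.

Entropies:
  H(A) = 2.1445 bits
  H(B) = 1.7580 bits
  H(C) = 0.4415 bits
  H(D) = 2.3219 bits

Ranking: D > A > B > C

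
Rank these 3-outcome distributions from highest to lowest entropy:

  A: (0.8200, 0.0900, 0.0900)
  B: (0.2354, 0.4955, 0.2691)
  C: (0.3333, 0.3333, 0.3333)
C > B > A

Key insight: Entropy is maximized by uniform distributions and minimized by concentrated distributions.

- Uniform distributions have maximum entropy log₂(3) = 1.5850 bits
- The more "peaked" or concentrated a distribution, the lower its entropy

Entropies:
  H(A) = 0.8601 bits
  H(B) = 1.5028 bits
  H(C) = 1.5850 bits

Ranking: C > B > A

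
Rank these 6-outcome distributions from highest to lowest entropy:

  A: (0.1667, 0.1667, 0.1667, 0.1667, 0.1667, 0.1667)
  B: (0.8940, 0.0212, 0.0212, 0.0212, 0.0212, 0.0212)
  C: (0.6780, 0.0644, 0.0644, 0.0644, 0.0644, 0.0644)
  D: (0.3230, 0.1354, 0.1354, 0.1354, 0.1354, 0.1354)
A > D > C > B

Key insight: Entropy is maximized by uniform distributions and minimized by concentrated distributions.

Entropies:
  H(A) = 2.5850 bits
  H(B) = 0.7339 bits
  H(C) = 1.6542 bits
  H(D) = 2.4796 bits

Ranking: A > D > C > B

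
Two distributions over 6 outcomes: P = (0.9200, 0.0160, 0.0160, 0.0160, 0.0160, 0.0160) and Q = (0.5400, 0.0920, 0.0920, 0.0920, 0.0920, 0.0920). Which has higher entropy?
Q

P is highly concentrated on one outcome (92%), making it nearly deterministic. Q spreads its mass more evenly (max 54%). The more spread-out distribution has higher entropy: H(P) ≈ 0.588 bits, H(Q) ≈ 2.063 bits.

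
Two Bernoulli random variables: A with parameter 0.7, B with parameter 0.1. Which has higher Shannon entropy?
A

For binary distributions, entropy is maximized at p=0.5 and decreases as p moves toward 0 or 1.

H(A) = H(0.7) = 0.8813 bits
H(B) = H(0.1) = 0.4690 bits

Distribution A (p=0.7) is closer to uniform (p=0.5), so it has higher entropy.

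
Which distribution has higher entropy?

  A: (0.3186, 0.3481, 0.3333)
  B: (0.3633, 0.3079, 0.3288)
A

Both distributions are close to uniform, making this a harder comparison.

H(A) = 1.5840 bits
H(B) = 1.5816 bits

The distribution closer to uniform has higher entropy.
Answer: A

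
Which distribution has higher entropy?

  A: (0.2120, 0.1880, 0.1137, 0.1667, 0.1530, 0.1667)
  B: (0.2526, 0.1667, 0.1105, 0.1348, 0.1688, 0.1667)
A

Both distributions are close to uniform, making this a harder comparison.

H(A) = 2.5604 bits
H(B) = 2.5372 bits

The distribution closer to uniform has higher entropy.
Answer: A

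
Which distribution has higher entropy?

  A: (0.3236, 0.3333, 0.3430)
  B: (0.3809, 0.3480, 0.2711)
A

Both distributions are close to uniform, making this a harder comparison.

H(A) = 1.5846 bits
H(B) = 1.5709 bits

The distribution closer to uniform has higher entropy.
Answer: A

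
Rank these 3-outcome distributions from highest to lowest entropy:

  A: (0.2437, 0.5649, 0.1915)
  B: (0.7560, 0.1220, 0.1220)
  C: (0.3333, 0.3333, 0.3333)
C > A > B

Key insight: Entropy is maximized by uniform distributions and minimized by concentrated distributions.

- Uniform distributions have maximum entropy log₂(3) = 1.5850 bits
- The more "peaked" or concentrated a distribution, the lower its entropy

Entropies:
  H(A) = 1.4185 bits
  H(B) = 1.0456 bits
  H(C) = 1.5850 bits

Ranking: C > A > B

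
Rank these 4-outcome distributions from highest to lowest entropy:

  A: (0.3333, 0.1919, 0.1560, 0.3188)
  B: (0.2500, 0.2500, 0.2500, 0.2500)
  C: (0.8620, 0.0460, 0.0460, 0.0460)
B > A > C

Key insight: Entropy is maximized by uniform distributions and minimized by concentrated distributions.

- Uniform distributions have maximum entropy log₂(4) = 2.0000 bits
- The more "peaked" or concentrated a distribution, the lower its entropy

Entropies:
  H(A) = 1.9293 bits
  H(B) = 2.0000 bits
  H(C) = 0.7977 bits

Ranking: B > A > C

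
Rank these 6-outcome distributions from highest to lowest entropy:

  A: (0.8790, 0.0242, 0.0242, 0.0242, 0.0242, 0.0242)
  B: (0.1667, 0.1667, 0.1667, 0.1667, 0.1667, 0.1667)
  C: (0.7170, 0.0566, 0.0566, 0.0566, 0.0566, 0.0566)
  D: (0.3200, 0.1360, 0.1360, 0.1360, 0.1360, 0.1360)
B > D > C > A

Key insight: Entropy is maximized by uniform distributions and minimized by concentrated distributions.

Entropies:
  H(A) = 0.8132 bits
  H(B) = 2.5850 bits
  H(C) = 1.5166 bits
  H(D) = 2.4833 bits

Ranking: B > D > C > A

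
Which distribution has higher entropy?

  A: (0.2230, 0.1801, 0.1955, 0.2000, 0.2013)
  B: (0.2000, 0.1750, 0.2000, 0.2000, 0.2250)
A

Both distributions are close to uniform, making this a harder comparison.

H(A) = 2.3185 bits
H(B) = 2.3174 bits

The distribution closer to uniform has higher entropy.
Answer: A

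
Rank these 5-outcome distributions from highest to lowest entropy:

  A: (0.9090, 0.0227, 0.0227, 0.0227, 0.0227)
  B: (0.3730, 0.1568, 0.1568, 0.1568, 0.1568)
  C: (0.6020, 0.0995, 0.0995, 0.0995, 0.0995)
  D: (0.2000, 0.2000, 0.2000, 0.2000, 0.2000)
D > B > C > A

Key insight: Entropy is maximized by uniform distributions and minimized by concentrated distributions.

Entropies:
  H(A) = 0.6218 bits
  H(B) = 2.2069 bits
  H(C) = 1.7658 bits
  H(D) = 2.3219 bits

Ranking: D > B > C > A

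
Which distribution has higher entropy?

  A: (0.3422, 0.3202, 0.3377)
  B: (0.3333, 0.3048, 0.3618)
A

Both distributions are close to uniform, making this a harder comparison.

H(A) = 1.5844 bits
H(B) = 1.5814 bits

The distribution closer to uniform has higher entropy.
Answer: A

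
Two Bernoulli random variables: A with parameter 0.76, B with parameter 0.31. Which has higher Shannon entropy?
B

For binary distributions, entropy is maximized at p=0.5 and decreases as p moves toward 0 or 1.

H(A) = H(0.76) = 0.7950 bits
H(B) = H(0.31) = 0.8932 bits

Distribution B (p=0.31) is closer to uniform (p=0.5), so it has higher entropy.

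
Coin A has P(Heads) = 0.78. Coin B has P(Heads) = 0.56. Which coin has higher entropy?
B

For binary distributions, entropy is maximized at p=0.5 and decreases as p moves toward 0 or 1.

H(A) = H(0.78) = 0.7602 bits
H(B) = H(0.56) = 0.9896 bits

Distribution B (p=0.56) is closer to uniform (p=0.5), so it has higher entropy.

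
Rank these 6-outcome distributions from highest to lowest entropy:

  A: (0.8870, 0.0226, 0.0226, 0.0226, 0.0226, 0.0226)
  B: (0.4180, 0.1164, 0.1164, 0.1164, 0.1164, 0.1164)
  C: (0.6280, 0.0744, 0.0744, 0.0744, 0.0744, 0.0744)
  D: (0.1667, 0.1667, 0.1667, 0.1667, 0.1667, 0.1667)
D > B > C > A

Key insight: Entropy is maximized by uniform distributions and minimized by concentrated distributions.

Entropies:
  H(A) = 0.7713 bits
  H(B) = 2.3319 bits
  H(C) = 1.8160 bits
  H(D) = 2.5850 bits

Ranking: D > B > C > A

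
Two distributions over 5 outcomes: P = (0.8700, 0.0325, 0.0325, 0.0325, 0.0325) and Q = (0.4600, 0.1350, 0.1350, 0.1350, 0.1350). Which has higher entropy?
Q

P is highly concentrated on one outcome (87%), making it nearly deterministic. Q spreads its mass more evenly (max 46%). The more spread-out distribution has higher entropy: H(P) ≈ 0.817 bits, H(Q) ≈ 2.075 bits.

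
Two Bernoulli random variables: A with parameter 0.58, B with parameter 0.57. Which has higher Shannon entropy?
B

For binary distributions, entropy is maximized at p=0.5 and decreases as p moves toward 0 or 1.

H(A) = H(0.58) = 0.9815 bits
H(B) = H(0.57) = 0.9858 bits

Distribution B (p=0.57) is closer to uniform (p=0.5), so it has higher entropy.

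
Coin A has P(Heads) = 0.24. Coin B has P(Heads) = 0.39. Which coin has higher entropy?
B

For binary distributions, entropy is maximized at p=0.5 and decreases as p moves toward 0 or 1.

H(A) = H(0.24) = 0.7950 bits
H(B) = H(0.39) = 0.9648 bits

Distribution B (p=0.39) is closer to uniform (p=0.5), so it has higher entropy.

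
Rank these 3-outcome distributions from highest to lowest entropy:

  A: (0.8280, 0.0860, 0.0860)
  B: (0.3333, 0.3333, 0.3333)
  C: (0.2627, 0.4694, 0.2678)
B > C > A

Key insight: Entropy is maximized by uniform distributions and minimized by concentrated distributions.

- Uniform distributions have maximum entropy log₂(3) = 1.5850 bits
- The more "peaked" or concentrated a distribution, the lower its entropy

Entropies:
  H(A) = 0.8343 bits
  H(B) = 1.5850 bits
  H(C) = 1.5278 bits

Ranking: B > C > A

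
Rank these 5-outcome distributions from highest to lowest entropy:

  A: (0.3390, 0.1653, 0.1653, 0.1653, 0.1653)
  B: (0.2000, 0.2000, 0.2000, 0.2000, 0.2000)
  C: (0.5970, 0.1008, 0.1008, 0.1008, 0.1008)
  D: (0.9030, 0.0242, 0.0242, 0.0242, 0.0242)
B > A > C > D

Key insight: Entropy is maximized by uniform distributions and minimized by concentrated distributions.

Entropies:
  H(A) = 2.2459 bits
  H(B) = 2.3219 bits
  H(C) = 1.7787 bits
  H(D) = 0.6534 bits

Ranking: B > A > C > D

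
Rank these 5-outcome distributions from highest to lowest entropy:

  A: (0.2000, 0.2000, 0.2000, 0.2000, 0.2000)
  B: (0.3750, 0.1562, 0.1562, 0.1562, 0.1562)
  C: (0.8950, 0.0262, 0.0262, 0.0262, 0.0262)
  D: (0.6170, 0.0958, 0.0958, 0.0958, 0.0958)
A > B > D > C

Key insight: Entropy is maximized by uniform distributions and minimized by concentrated distributions.

Entropies:
  H(A) = 2.3219 bits
  H(B) = 2.2044 bits
  H(C) = 0.6946 bits
  H(D) = 1.7261 bits

Ranking: A > B > D > C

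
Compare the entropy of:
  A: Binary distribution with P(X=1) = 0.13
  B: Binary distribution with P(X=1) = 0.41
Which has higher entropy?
B

For binary distributions, entropy is maximized at p=0.5 and decreases as p moves toward 0 or 1.

H(A) = H(0.13) = 0.5574 bits
H(B) = H(0.41) = 0.9765 bits

Distribution B (p=0.41) is closer to uniform (p=0.5), so it has higher entropy.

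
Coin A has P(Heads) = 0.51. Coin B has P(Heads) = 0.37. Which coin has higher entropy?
A

For binary distributions, entropy is maximized at p=0.5 and decreases as p moves toward 0 or 1.

H(A) = H(0.51) = 0.9997 bits
H(B) = H(0.37) = 0.9507 bits

Distribution A (p=0.51) is closer to uniform (p=0.5), so it has higher entropy.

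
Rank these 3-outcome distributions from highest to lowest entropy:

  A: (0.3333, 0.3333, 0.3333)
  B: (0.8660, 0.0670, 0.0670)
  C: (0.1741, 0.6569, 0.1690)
A > C > B

Key insight: Entropy is maximized by uniform distributions and minimized by concentrated distributions.

- Uniform distributions have maximum entropy log₂(3) = 1.5850 bits
- The more "peaked" or concentrated a distribution, the lower its entropy

Entropies:
  H(A) = 1.5850 bits
  H(B) = 0.7023 bits
  H(C) = 1.2708 bits

Ranking: A > C > B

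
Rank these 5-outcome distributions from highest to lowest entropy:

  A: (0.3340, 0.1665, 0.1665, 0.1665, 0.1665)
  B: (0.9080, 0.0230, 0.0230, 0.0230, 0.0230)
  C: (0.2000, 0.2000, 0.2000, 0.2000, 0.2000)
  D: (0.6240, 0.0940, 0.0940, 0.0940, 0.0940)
C > A > D > B

Key insight: Entropy is maximized by uniform distributions and minimized by concentrated distributions.

Entropies:
  H(A) = 2.2510 bits
  H(B) = 0.6271 bits
  H(C) = 2.3219 bits
  H(D) = 1.7072 bits

Ranking: C > A > D > B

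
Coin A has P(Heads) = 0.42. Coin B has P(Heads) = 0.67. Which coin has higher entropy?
A

For binary distributions, entropy is maximized at p=0.5 and decreases as p moves toward 0 or 1.

H(A) = H(0.42) = 0.9815 bits
H(B) = H(0.67) = 0.9149 bits

Distribution A (p=0.42) is closer to uniform (p=0.5), so it has higher entropy.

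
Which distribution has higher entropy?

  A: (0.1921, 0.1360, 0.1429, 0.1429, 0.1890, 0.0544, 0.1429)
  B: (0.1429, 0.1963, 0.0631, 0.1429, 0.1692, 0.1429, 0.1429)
B

Both distributions are close to uniform, making this a harder comparison.

H(A) = 2.7345 bits
H(B) = 2.7504 bits

The distribution closer to uniform has higher entropy.
Answer: B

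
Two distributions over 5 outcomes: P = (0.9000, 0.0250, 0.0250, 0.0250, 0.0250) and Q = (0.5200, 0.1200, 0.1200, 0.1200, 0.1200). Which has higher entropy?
Q

P is highly concentrated on one outcome (90%), making it nearly deterministic. Q spreads its mass more evenly (max 52%). The more spread-out distribution has higher entropy: H(P) ≈ 0.669 bits, H(Q) ≈ 1.959 bits.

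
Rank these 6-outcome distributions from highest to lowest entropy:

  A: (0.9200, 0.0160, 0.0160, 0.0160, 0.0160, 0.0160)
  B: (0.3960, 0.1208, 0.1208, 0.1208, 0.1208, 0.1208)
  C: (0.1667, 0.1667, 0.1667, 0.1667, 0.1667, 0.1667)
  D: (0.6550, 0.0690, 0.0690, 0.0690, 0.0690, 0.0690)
C > B > D > A

Key insight: Entropy is maximized by uniform distributions and minimized by concentrated distributions.

Entropies:
  H(A) = 0.5879 bits
  H(B) = 2.3710 bits
  H(C) = 2.5850 bits
  H(D) = 1.7306 bits

Ranking: C > B > D > A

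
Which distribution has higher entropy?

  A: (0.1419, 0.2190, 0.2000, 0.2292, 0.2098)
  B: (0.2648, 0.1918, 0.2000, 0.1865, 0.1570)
A

Both distributions are close to uniform, making this a harder comparison.

H(A) = 2.3038 bits
H(B) = 2.3001 bits

The distribution closer to uniform has higher entropy.
Answer: A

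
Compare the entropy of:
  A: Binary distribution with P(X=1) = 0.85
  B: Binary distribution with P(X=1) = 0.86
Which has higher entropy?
A

For binary distributions, entropy is maximized at p=0.5 and decreases as p moves toward 0 or 1.

H(A) = H(0.85) = 0.6098 bits
H(B) = H(0.86) = 0.5842 bits

Distribution A (p=0.85) is closer to uniform (p=0.5), so it has higher entropy.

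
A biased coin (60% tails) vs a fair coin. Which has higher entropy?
Fair coin

The fair coin is uniform (p=0.5), maximizing binary entropy at 1 bit. The biased coin has H(0.60) ≈ 0.971 bits — its outcome is more predictable, so its entropy is lower.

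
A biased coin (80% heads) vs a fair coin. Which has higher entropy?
Fair coin

The fair coin is uniform (p=0.5), maximizing binary entropy at 1 bit. The biased coin has H(0.80) ≈ 0.722 bits — its outcome is more predictable, so its entropy is lower.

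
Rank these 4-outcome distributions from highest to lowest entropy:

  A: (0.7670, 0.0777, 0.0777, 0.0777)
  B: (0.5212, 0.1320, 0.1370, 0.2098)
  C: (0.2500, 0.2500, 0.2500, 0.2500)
C > B > A

Key insight: Entropy is maximized by uniform distributions and minimized by concentrated distributions.

- Uniform distributions have maximum entropy log₂(4) = 2.0000 bits
- The more "peaked" or concentrated a distribution, the lower its entropy

Entropies:
  H(A) = 1.1525 bits
  H(B) = 1.7412 bits
  H(C) = 2.0000 bits

Ranking: C > B > A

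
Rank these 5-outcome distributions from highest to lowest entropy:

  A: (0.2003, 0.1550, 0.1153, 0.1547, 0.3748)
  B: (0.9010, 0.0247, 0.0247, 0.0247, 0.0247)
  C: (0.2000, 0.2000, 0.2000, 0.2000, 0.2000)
C > A > B

Key insight: Entropy is maximized by uniform distributions and minimized by concentrated distributions.

- Uniform distributions have maximum entropy log₂(5) = 2.3219 bits
- The more "peaked" or concentrated a distribution, the lower its entropy

Entropies:
  H(A) = 2.1880 bits
  H(B) = 0.6638 bits
  H(C) = 2.3219 bits

Ranking: C > A > B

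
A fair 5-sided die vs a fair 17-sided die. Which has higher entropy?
17-sided die

Both are uniform distributions; for uniform over n outcomes, H = log₂(n). H(5-sided) = log₂(5) = 2.322 bits and H(17-sided) = log₂(17) = 4.087 bits. More outcomes in a uniform distribution means higher entropy.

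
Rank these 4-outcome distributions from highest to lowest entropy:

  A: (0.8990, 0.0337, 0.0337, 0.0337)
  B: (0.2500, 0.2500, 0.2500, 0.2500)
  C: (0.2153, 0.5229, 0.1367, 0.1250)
B > C > A

Key insight: Entropy is maximized by uniform distributions and minimized by concentrated distributions.

- Uniform distributions have maximum entropy log₂(4) = 2.0000 bits
- The more "peaked" or concentrated a distribution, the lower its entropy

Entropies:
  H(A) = 0.6322 bits
  H(B) = 2.0000 bits
  H(C) = 1.7337 bits

Ranking: B > C > A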